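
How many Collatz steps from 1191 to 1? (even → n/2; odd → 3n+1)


1191 → 3574 → 1787 → 5362 → 2681 → 8044 → 4022 → 2011 → 6034 → 3017 → 9052 → 4526 → 2263 → 6790 → 3395 → 10186 → 5093 → 15280 → 7640 → 3820 → 1910 → 955 → 2866 → 1433 → 4300 → 2150 → 1075 → 3226 → 1613 → 4840 → 2420 → 1210 → 605 → 1816 → 908 → 454 → 227 → 682 → 341 → 1024 → 512 → 256 → 128 → 64 → 32 → 16 → 8 → 4 → 2 → 1
Total steps = 49

49 steps


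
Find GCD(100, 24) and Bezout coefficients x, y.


Tabular extended Euclidean (each row: r = 100*s + 24*t):
r=100, s=1, t=0
r=24, s=0, t=1
q=4: r=4, s=1, t=-4   [100*(1) + 24*(-4) = 4]
q=6: r=0, s=-6, t=25   [100*(-6) + 24*(25) = 0]
GCD = 4; from the row with r=4: x=1, y=-4
Check: 100*(1) + 24*(-4) = 100 - 96 = 4

GCD = 4, x = 1, y = -4


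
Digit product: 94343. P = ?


9 × 4 × 3 × 4 × 3 = 1296


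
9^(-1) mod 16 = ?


Use the extended Euclidean algorithm on (16, 9); each row r = 16*s + 9*t:
r=16, s=1, t=0
r=9, s=0, t=1
q=1: r=7, s=1, t=-1   [16*(1) + 9*(-1) = 7]
q=1: r=2, s=-1, t=2   [16*(-1) + 9*(2) = 2]
q=3: r=1, s=4, t=-7   [16*(4) + 9*(-7) = 1]
q=2: r=0, s=-9, t=16   [16*(-9) + 9*(16) = 0]
GCD = 1 with t = -7, so 9*(-7) ≡ 1 (mod 16)
Inverse = -7 mod 16 = 9
Check: 9 * 9 = 81 ≡ 1 (mod 16)

9^(-1) ≡ 9 (mod 16)


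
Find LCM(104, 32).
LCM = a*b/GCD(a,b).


GCD(104, 32) = 8
LCM = 104*32/8 = 3328/8 = 416

LCM = 416


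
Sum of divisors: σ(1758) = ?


Divisors of 1758: 1, 2, 3, 6, 293, 586, 879, 1758
Sum = 1 + 2 + 3 + 6 + 293 + 586 + 879 + 1758 = 3528

σ(1758) = 3528


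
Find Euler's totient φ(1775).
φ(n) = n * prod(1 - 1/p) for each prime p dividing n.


1775 = 5^2 × 71
Prime factors: 5, 71
φ(1775) = 1775 × (1-1/5) × (1-1/71)
= 1775 × 4/5 × 70/71 = 1400

φ(1775) = 1400


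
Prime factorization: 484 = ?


484 / 2 = 242
242 / 2 = 121
121 / 11 = 11
11 / 11 = 1
484 = 2^2 × 11^2


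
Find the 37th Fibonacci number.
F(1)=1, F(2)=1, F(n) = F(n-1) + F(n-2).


Sequence: 1, 1, 2, 3, 5, 8, 13, 21, 34, 55, 89, 144, 233, 377, 610, 987, 1597, 2584, 4181, 6765, 10946, 17711, 28657, 46368, 75025, 121393, 196418, 317811, 514229, 832040, 1346269, 2178309, 3524578, 5702887, 9227465, 14930352, 24157817
F(37) = 24157817


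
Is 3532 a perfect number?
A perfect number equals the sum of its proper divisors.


Proper divisors of 3532: 1, 2, 4, 883, 1766
Sum = 1 + 2 + 4 + 883 + 1766 = 2656

No, 3532 is not perfect (2656 ≠ 3532)


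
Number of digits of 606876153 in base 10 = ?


606876153 has 9 digits in base 10
floor(log10(606876153)) + 1 = floor(8.7831) + 1 = 9

9 digits (base 10)


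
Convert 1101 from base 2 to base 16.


1101 (base 2) = 13 (decimal)
13 (decimal) = D (base 16)


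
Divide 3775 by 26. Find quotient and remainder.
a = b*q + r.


3775 = 26 * 145 + 5
Check: 3770 + 5 = 3775

q = 145, r = 5


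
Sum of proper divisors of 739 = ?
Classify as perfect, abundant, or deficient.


Proper divisors: 1
Sum = 1 = 1
1 < 739 → deficient

s(739) = 1 (deficient)


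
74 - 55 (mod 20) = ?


74 - 55 = 19
19 mod 20 = 19


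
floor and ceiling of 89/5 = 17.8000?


89/5 = 17.8000
floor = 17
ceil = 18

floor = 17, ceil = 18


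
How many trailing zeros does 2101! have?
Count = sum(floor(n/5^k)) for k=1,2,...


floor(2101/5) = 420
floor(2101/25) = 84
floor(2101/125) = 16
floor(2101/625) = 3
Total = 523

523 trailing zeros


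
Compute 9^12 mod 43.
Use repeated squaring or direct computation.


9^1 mod 43 = 9
9^2 mod 43 = 38
9^3 mod 43 = 41
9^4 mod 43 = 25
9^5 mod 43 = 10
9^6 mod 43 = 4
9^7 mod 43 = 36
9^8 mod 43 = 23
9^9 mod 43 = 35
9^10 mod 43 = 14
9^11 mod 43 = 40
9^12 mod 43 = 16


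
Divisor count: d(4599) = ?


4599 = 3^2 × 7^1 × 73^1
d(4599) = (2+1) × (1+1) × (1+1) = 12

12 divisors


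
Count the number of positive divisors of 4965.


4965 = 3^1 × 5^1 × 331^1
d(4965) = (1+1) × (1+1) × (1+1) = 8

8 divisors


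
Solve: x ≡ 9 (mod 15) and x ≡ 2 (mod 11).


M = 15*11 = 165
M1 = M/15 = 11, M2 = M/11 = 15
M1^(-1) mod 15 = 11, M2^(-1) mod 11 = 3
x = 9*11*11 + 2*15*3 = 1179
1179 mod 165 = 24
Check: 24 mod 15 = 9 ✓, 24 mod 11 = 2 ✓

x ≡ 24 (mod 165)


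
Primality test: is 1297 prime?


Check divisors up to sqrt(1297) = 36.0139
No divisors found.
1297 is prime.

Yes, 1297 is prime


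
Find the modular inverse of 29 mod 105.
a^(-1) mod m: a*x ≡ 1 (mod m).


Use the extended Euclidean algorithm on (105, 29); each row r = 105*s + 29*t:
r=105, s=1, t=0
r=29, s=0, t=1
q=3: r=18, s=1, t=-3   [105*(1) + 29*(-3) = 18]
q=1: r=11, s=-1, t=4   [105*(-1) + 29*(4) = 11]
q=1: r=7, s=2, t=-7   [105*(2) + 29*(-7) = 7]
q=1: r=4, s=-3, t=11   [105*(-3) + 29*(11) = 4]
q=1: r=3, s=5, t=-18   [105*(5) + 29*(-18) = 3]
q=1: r=1, s=-8, t=29   [105*(-8) + 29*(29) = 1]
q=3: r=0, s=29, t=-105   [105*(29) + 29*(-105) = 0]
GCD = 1 with t = 29, so 29*(29) ≡ 1 (mod 105)
Inverse = 29 mod 105 = 29
Check: 29 * 29 = 841 ≡ 1 (mod 105)

29^(-1) ≡ 29 (mod 105)


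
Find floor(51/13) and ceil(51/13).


51/13 = 3.9231
floor = 3
ceil = 4

floor = 3, ceil = 4


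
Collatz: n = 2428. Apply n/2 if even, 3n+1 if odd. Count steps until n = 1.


2428 → 1214 → 607 → 1822 → 911 → 2734 → 1367 → 4102 → 2051 → 6154 → 3077 → 9232 → 4616 → 2308 → 1154 → 577 → 1732 → 866 → 433 → 1300 → 650 → 325 → 976 → 488 → 244 → 122 → 61 → 184 → 92 → 46 → 23 → 70 → 35 → 106 → 53 → 160 → 80 → 40 → 20 → 10 → 5 → 16 → 8 → 4 → 2 → 1
Total steps = 45

45 steps


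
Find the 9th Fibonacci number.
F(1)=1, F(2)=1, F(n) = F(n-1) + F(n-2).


Sequence: 1, 1, 2, 3, 5, 8, 13, 21, 34
F(9) = 34


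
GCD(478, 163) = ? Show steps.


478 = 2 * 163 + 152
163 = 1 * 152 + 11
152 = 13 * 11 + 9
11 = 1 * 9 + 2
9 = 4 * 2 + 1
2 = 2 * 1 + 0
GCD = 1


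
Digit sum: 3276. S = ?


3 + 2 + 7 + 6 = 18


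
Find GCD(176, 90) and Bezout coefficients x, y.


Tabular extended Euclidean (each row: r = 176*s + 90*t):
r=176, s=1, t=0
r=90, s=0, t=1
q=1: r=86, s=1, t=-1   [176*(1) + 90*(-1) = 86]
q=1: r=4, s=-1, t=2   [176*(-1) + 90*(2) = 4]
q=21: r=2, s=22, t=-43   [176*(22) + 90*(-43) = 2]
q=2: r=0, s=-45, t=88   [176*(-45) + 90*(88) = 0]
GCD = 2; from the row with r=2: x=22, y=-43
Check: 176*(22) + 90*(-43) = 3872 - 3870 = 2

GCD = 2, x = 22, y = -43


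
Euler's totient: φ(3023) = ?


3023 = 3023
Prime factors: 3023
φ(3023) = 3023 × (1-1/3023)
= 3023 × 3022/3023 = 3022

φ(3023) = 3022


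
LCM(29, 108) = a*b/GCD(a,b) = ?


GCD(29, 108) = 1
LCM = 29*108/1 = 3132/1 = 3132

LCM = 3132


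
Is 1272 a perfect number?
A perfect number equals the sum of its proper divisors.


Proper divisors of 1272: 1, 2, 3, 4, 6, 8, 12, 24, 53, 106, 159, 212, 318, 424, 636
Sum = 1 + 2 + 3 + 4 + 6 + 8 + 12 + 24 + 53 + 106 + 159 + 212 + 318 + 424 + 636 = 1968

No, 1272 is not perfect (1968 ≠ 1272)


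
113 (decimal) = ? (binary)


113 (base 10) = 113 (decimal)
113 (decimal) = 1110001 (base 2)


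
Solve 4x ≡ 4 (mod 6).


GCD(4, 6) = 2 divides 4
Divide: 2x ≡ 2 (mod 3)
x ≡ 1 (mod 3)


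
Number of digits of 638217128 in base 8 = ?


638217128 in base 8 = 4602465650
Number of digits = 10

10 digits (base 8)


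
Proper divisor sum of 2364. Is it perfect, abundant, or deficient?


Proper divisors: 1, 2, 3, 4, 6, 12, 197, 394, 591, 788, 1182
Sum = 1 + 2 + 3 + 4 + 6 + 12 + 197 + 394 + 591 + 788 + 1182 = 3180
3180 > 2364 → abundant

s(2364) = 3180 (abundant)


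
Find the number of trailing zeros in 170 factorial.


floor(170/5) = 34
floor(170/25) = 6
floor(170/125) = 1
Total = 41

41 trailing zeros


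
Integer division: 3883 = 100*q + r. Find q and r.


3883 = 100 * 38 + 83
Check: 3800 + 83 = 3883

q = 38, r = 83


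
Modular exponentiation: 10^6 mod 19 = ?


10^1 mod 19 = 10
10^2 mod 19 = 5
10^3 mod 19 = 12
10^4 mod 19 = 6
10^5 mod 19 = 3
10^6 mod 19 = 11


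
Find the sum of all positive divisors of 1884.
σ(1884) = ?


Divisors of 1884: 1, 2, 3, 4, 6, 12, 157, 314, 471, 628, 942, 1884
Sum = 1 + 2 + 3 + 4 + 6 + 12 + 157 + 314 + 471 + 628 + 942 + 1884 = 4424

σ(1884) = 4424


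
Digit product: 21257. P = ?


2 × 1 × 2 × 5 × 7 = 140


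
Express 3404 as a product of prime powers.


3404 / 2 = 1702
1702 / 2 = 851
851 / 23 = 37
37 / 37 = 1
3404 = 2^2 × 23 × 37


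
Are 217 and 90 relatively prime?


Euclidean algorithm:
217 = 2 * 90 + 37
90 = 2 * 37 + 16
37 = 2 * 16 + 5
16 = 3 * 5 + 1
5 = 5 * 1 + 0
GCD(217, 90) = 1

Yes, coprime (GCD = 1)


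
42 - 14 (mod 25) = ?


42 - 14 = 28
28 mod 25 = 3


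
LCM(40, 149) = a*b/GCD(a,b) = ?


GCD(40, 149) = 1
LCM = 40*149/1 = 5960/1 = 5960

LCM = 5960


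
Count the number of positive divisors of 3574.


3574 = 2^1 × 1787^1
d(3574) = (1+1) × (1+1) = 4

4 divisors


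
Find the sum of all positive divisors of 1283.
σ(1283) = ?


Divisors of 1283: 1, 1283
Sum = 1 + 1283 = 1284

σ(1283) = 1284


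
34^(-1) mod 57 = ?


Use the extended Euclidean algorithm on (57, 34); each row r = 57*s + 34*t:
r=57, s=1, t=0
r=34, s=0, t=1
q=1: r=23, s=1, t=-1   [57*(1) + 34*(-1) = 23]
q=1: r=11, s=-1, t=2   [57*(-1) + 34*(2) = 11]
q=2: r=1, s=3, t=-5   [57*(3) + 34*(-5) = 1]
q=11: r=0, s=-34, t=57   [57*(-34) + 34*(57) = 0]
GCD = 1 with t = -5, so 34*(-5) ≡ 1 (mod 57)
Inverse = -5 mod 57 = 52
Check: 34 * 52 = 1768 ≡ 1 (mod 57)

34^(-1) ≡ 52 (mod 57)


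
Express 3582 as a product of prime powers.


3582 / 2 = 1791
1791 / 3 = 597
597 / 3 = 199
199 / 199 = 1
3582 = 2 × 3^2 × 199


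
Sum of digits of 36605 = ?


3 + 6 + 6 + 0 + 5 = 20


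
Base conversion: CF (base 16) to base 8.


CF (base 16) = 207 (decimal)
207 (decimal) = 317 (base 8)


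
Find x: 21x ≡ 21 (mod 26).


GCD(21, 26) = 1, unique solution
a^(-1) mod 26 = 5
x = 5 * 21 mod 26 = 1

x ≡ 1 (mod 26)


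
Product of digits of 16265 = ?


1 × 6 × 2 × 6 × 5 = 360


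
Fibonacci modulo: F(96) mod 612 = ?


F(k) mod 612 for k=1..96:
1, 1, 2, 3, 5, 8, 13, 21, 34, 55, 89, 144, 233, 377, 610, 375, 373, 136, 509, 33, 542, 575, 505, 468, 361, 217, 578, 183, 149, 332, 481, 201, 70, 271, 341, 0, 341, 341, 70, 411, 481, 280, 149, 429, 578, 395, 361, 144, 505, 37, 542, 579, 509, 476, 373, 237, 610, 235, 233, 468, 89, 557, 34, 591, 13, 604, 5, 609, 2, 611, 1, 0, 1, 1, 2, 3, 5, 8, 13, 21, 34, 55, 89, 144, 233, 377, 610, 375, 373, 136, 509, 33, 542, 575, 505, 468
F(96) mod 612 = 468


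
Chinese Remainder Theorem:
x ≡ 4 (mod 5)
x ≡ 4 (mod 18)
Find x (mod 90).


M = 5*18 = 90
M1 = M/5 = 18, M2 = M/18 = 5
M1^(-1) mod 5 = 2, M2^(-1) mod 18 = 11
x = 4*18*2 + 4*5*11 = 364
364 mod 90 = 4
Check: 4 mod 5 = 4 ✓, 4 mod 18 = 4 ✓

x ≡ 4 (mod 90)


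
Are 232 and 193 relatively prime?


Euclidean algorithm:
232 = 1 * 193 + 39
193 = 4 * 39 + 37
39 = 1 * 37 + 2
37 = 18 * 2 + 1
2 = 2 * 1 + 0
GCD(232, 193) = 1

Yes, coprime (GCD = 1)


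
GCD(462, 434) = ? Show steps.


462 = 1 * 434 + 28
434 = 15 * 28 + 14
28 = 2 * 14 + 0
GCD = 14


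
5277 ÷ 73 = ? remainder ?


5277 = 73 * 72 + 21
Check: 5256 + 21 = 5277

q = 72, r = 21


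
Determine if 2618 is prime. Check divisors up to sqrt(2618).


2618 / 2 = 1309 (exact division)
2618 is NOT prime.

No, 2618 is not prime


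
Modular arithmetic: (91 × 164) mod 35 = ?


91 × 164 = 14924
14924 mod 35 = 14


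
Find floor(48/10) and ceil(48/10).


48/10 = 4.8000
floor = 4
ceil = 5

floor = 4, ceil = 5


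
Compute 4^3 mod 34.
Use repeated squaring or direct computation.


4^1 mod 34 = 4
4^2 mod 34 = 16
4^3 mod 34 = 30


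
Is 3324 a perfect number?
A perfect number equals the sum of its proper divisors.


Proper divisors of 3324: 1, 2, 3, 4, 6, 12, 277, 554, 831, 1108, 1662
Sum = 1 + 2 + 3 + 4 + 6 + 12 + 277 + 554 + 831 + 1108 + 1662 = 4460

No, 3324 is not perfect (4460 ≠ 3324)


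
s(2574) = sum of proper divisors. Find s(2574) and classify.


Proper divisors: 1, 2, 3, 6, 9, 11, 13, 18, 22, 26, 33, 39, 66, 78, 99, 117, 143, 198, 234, 286, 429, 858, 1287
Sum = 1 + 2 + 3 + 6 + 9 + 11 + 13 + 18 + 22 + 26 + 33 + 39 + 66 + 78 + 99 + 117 + 143 + 198 + 234 + 286 + 429 + 858 + 1287 = 3978
3978 > 2574 → abundant

s(2574) = 3978 (abundant)


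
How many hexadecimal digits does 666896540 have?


666896540 in base 16 = 27C0089C
Number of digits = 8

8 digits (base 16)


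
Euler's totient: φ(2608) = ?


2608 = 2^4 × 163
Prime factors: 2, 163
φ(2608) = 2608 × (1-1/2) × (1-1/163)
= 2608 × 1/2 × 162/163 = 1296

φ(2608) = 1296


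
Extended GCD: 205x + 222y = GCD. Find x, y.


Tabular extended Euclidean (each row: r = 205*s + 222*t):
r=205, s=1, t=0
r=222, s=0, t=1
q=0: r=205, s=1, t=0   [205*(1) + 222*(0) = 205]
q=1: r=17, s=-1, t=1   [205*(-1) + 222*(1) = 17]
q=12: r=1, s=13, t=-12   [205*(13) + 222*(-12) = 1]
q=17: r=0, s=-222, t=205   [205*(-222) + 222*(205) = 0]
GCD = 1; from the row with r=1: x=13, y=-12
Check: 205*(13) + 222*(-12) = 2665 - 2664 = 1

GCD = 1, x = 13, y = -12


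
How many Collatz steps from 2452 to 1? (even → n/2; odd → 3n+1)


2452 → 1226 → 613 → 1840 → 920 → 460 → 230 → 115 → 346 → 173 → 520 → 260 → 130 → 65 → 196 → 98 → 49 → 148 → 74 → 37 → 112 → 56 → 28 → 14 → 7 → 22 → 11 → 34 → 17 → 52 → 26 → 13 → 40 → 20 → 10 → 5 → 16 → 8 → 4 → 2 → 1
Total steps = 40

40 steps


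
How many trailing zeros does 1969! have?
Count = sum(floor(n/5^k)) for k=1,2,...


floor(1969/5) = 393
floor(1969/25) = 78
floor(1969/125) = 15
floor(1969/625) = 3
Total = 489

489 trailing zeros


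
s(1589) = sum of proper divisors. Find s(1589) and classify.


Proper divisors: 1, 7, 227
Sum = 1 + 7 + 227 = 235
235 < 1589 → deficient

s(1589) = 235 (deficient)


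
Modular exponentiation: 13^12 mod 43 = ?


13^1 mod 43 = 13
13^2 mod 43 = 40
13^3 mod 43 = 4
13^4 mod 43 = 9
13^5 mod 43 = 31
13^6 mod 43 = 16
13^7 mod 43 = 36
13^8 mod 43 = 38
13^9 mod 43 = 21
13^10 mod 43 = 15
13^11 mod 43 = 23
13^12 mod 43 = 41


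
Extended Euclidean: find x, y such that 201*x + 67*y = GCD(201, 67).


Tabular extended Euclidean (each row: r = 201*s + 67*t):
r=201, s=1, t=0
r=67, s=0, t=1
q=3: r=0, s=1, t=-3   [201*(1) + 67*(-3) = 0]
GCD = 67; from the row with r=67: x=0, y=1
Check: 201*(0) + 67*(1) = 0 + 67 = 67

GCD = 67, x = 0, y = 1


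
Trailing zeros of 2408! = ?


floor(2408/5) = 481
floor(2408/25) = 96
floor(2408/125) = 19
floor(2408/625) = 3
Total = 599

599 trailing zeros


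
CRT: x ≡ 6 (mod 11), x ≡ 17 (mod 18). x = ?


M = 11*18 = 198
M1 = M/11 = 18, M2 = M/18 = 11
M1^(-1) mod 11 = 8, M2^(-1) mod 18 = 5
x = 6*18*8 + 17*11*5 = 1799
1799 mod 198 = 17
Check: 17 mod 11 = 6 ✓, 17 mod 18 = 17 ✓

x ≡ 17 (mod 198)


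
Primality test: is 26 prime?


26 / 2 = 13 (exact division)
26 is NOT prime.

No, 26 is not prime


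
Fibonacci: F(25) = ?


Sequence: 1, 1, 2, 3, 5, 8, 13, 21, 34, 55, 89, 144, 233, 377, 610, 987, 1597, 2584, 4181, 6765, 10946, 17711, 28657, 46368, 75025
F(25) = 75025


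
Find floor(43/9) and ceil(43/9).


43/9 = 4.7778
floor = 4
ceil = 5

floor = 4, ceil = 5


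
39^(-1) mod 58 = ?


Use the extended Euclidean algorithm on (58, 39); each row r = 58*s + 39*t:
r=58, s=1, t=0
r=39, s=0, t=1
q=1: r=19, s=1, t=-1   [58*(1) + 39*(-1) = 19]
q=2: r=1, s=-2, t=3   [58*(-2) + 39*(3) = 1]
q=19: r=0, s=39, t=-58   [58*(39) + 39*(-58) = 0]
GCD = 1 with t = 3, so 39*(3) ≡ 1 (mod 58)
Inverse = 3 mod 58 = 3
Check: 39 * 3 = 117 ≡ 1 (mod 58)

39^(-1) ≡ 3 (mod 58)


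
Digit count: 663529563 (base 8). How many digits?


663529563 in base 8 = 4743124133
Number of digits = 10

10 digits (base 8)


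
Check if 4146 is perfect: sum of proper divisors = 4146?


Proper divisors of 4146: 1, 2, 3, 6, 691, 1382, 2073
Sum = 1 + 2 + 3 + 6 + 691 + 1382 + 2073 = 4158

No, 4146 is not perfect (4158 ≠ 4146)


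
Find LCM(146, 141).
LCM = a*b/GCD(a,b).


GCD(146, 141) = 1
LCM = 146*141/1 = 20586/1 = 20586

LCM = 20586


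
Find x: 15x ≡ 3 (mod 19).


GCD(15, 19) = 1, unique solution
a^(-1) mod 19 = 14
x = 14 * 3 mod 19 = 4

x ≡ 4 (mod 19)


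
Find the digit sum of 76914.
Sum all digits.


7 + 6 + 9 + 1 + 4 = 27


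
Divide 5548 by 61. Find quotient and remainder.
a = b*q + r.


5548 = 61 * 90 + 58
Check: 5490 + 58 = 5548

q = 90, r = 58


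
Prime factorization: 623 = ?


623 / 7 = 89
89 / 89 = 1
623 = 7 × 89


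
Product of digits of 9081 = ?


9 × 0 × 8 × 1 = 0


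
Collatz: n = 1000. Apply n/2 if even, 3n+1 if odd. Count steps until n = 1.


1000 → 500 → 250 → 125 → 376 → 188 → 94 → 47 → 142 → 71 → 214 → 107 → 322 → 161 → 484 → 242 → 121 → 364 → 182 → 91 → 274 → 137 → 412 → 206 → 103 → 310 → 155 → 466 → 233 → 700 → 350 → 175 → 526 → 263 → 790 → 395 → 1186 → 593 → 1780 → 890 → 445 → 1336 → 668 → 334 → 167 → 502 → 251 → 754 → 377 → 1132 → 566 → 283 → 850 → 425 → 1276 → 638 → 319 → 958 → 479 → 1438 → 719 → 2158 → 1079 → 3238 → 1619 → 4858 → 2429 → 7288 → 3644 → 1822 → 911 → 2734 → 1367 → 4102 → 2051 → 6154 → 3077 → 9232 → 4616 → 2308 → 1154 → 577 → 1732 → 866 → 433 → 1300 → 650 → 325 → 976 → 488 → 244 → 122 → 61 → 184 → 92 → 46 → 23 → 70 → 35 → 106 → 53 → 160 → 80 → 40 → 20 → 10 → 5 → 16 → 8 → 4 → 2 → 1
Total steps = 111

111 steps


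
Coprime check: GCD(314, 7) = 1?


Euclidean algorithm:
314 = 44 * 7 + 6
7 = 1 * 6 + 1
6 = 6 * 1 + 0
GCD(314, 7) = 1

Yes, coprime (GCD = 1)


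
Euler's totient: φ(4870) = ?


4870 = 2 × 5 × 487
Prime factors: 2, 5, 487
φ(4870) = 4870 × (1-1/2) × (1-1/5) × (1-1/487)
= 4870 × 1/2 × 4/5 × 486/487 = 1944

φ(4870) = 1944


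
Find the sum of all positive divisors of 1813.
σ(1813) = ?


Divisors of 1813: 1, 7, 37, 49, 259, 1813
Sum = 1 + 7 + 37 + 49 + 259 + 1813 = 2166

σ(1813) = 2166


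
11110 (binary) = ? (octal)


11110 (base 2) = 30 (decimal)
30 (decimal) = 36 (base 8)


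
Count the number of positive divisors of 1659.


1659 = 3^1 × 7^1 × 79^1
d(1659) = (1+1) × (1+1) × (1+1) = 8

8 divisors


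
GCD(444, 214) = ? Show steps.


444 = 2 * 214 + 16
214 = 13 * 16 + 6
16 = 2 * 6 + 4
6 = 1 * 4 + 2
4 = 2 * 2 + 0
GCD = 2


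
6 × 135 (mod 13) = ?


6 × 135 = 810
810 mod 13 = 4


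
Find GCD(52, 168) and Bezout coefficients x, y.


Tabular extended Euclidean (each row: r = 52*s + 168*t):
r=52, s=1, t=0
r=168, s=0, t=1
q=0: r=52, s=1, t=0   [52*(1) + 168*(0) = 52]
q=3: r=12, s=-3, t=1   [52*(-3) + 168*(1) = 12]
q=4: r=4, s=13, t=-4   [52*(13) + 168*(-4) = 4]
q=3: r=0, s=-42, t=13   [52*(-42) + 168*(13) = 0]
GCD = 4; from the row with r=4: x=13, y=-4
Check: 52*(13) + 168*(-4) = 676 - 672 = 4

GCD = 4, x = 13, y = -4


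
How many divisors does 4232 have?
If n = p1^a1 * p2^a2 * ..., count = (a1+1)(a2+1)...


4232 = 2^3 × 23^2
d(4232) = (3+1) × (2+1) = 12

12 divisors


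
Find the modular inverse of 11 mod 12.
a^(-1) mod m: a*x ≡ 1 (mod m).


Use the extended Euclidean algorithm on (12, 11); each row r = 12*s + 11*t:
r=12, s=1, t=0
r=11, s=0, t=1
q=1: r=1, s=1, t=-1   [12*(1) + 11*(-1) = 1]
q=11: r=0, s=-11, t=12   [12*(-11) + 11*(12) = 0]
GCD = 1 with t = -1, so 11*(-1) ≡ 1 (mod 12)
Inverse = -1 mod 12 = 11
Check: 11 * 11 = 121 ≡ 1 (mod 12)

11^(-1) ≡ 11 (mod 12)


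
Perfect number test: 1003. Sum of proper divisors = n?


Proper divisors of 1003: 1, 17, 59
Sum = 1 + 17 + 59 = 77

No, 1003 is not perfect (77 ≠ 1003)


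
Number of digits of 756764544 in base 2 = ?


756764544 in base 2 = 101101000110110100111110000000
Number of digits = 30

30 digits (base 2)


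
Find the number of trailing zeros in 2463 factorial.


floor(2463/5) = 492
floor(2463/25) = 98
floor(2463/125) = 19
floor(2463/625) = 3
Total = 612

612 trailing zeros


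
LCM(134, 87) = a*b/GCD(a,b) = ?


GCD(134, 87) = 1
LCM = 134*87/1 = 11658/1 = 11658

LCM = 11658


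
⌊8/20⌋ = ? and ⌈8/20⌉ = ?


8/20 = 0.4000
floor = 0
ceil = 1

floor = 0, ceil = 1


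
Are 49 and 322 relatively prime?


Euclidean algorithm:
322 = 6 * 49 + 28
49 = 1 * 28 + 21
28 = 1 * 21 + 7
21 = 3 * 7 + 0
GCD(49, 322) = 7

No, not coprime (GCD = 7)


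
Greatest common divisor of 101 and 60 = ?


101 = 1 * 60 + 41
60 = 1 * 41 + 19
41 = 2 * 19 + 3
19 = 6 * 3 + 1
3 = 3 * 1 + 0
GCD = 1


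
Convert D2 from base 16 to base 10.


D2 (base 16) = 210 (decimal)
210 (decimal) = 210 (base 10)


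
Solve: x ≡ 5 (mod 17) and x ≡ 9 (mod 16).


M = 17*16 = 272
M1 = M/17 = 16, M2 = M/16 = 17
M1^(-1) mod 17 = 16, M2^(-1) mod 16 = 1
x = 5*16*16 + 9*17*1 = 1433
1433 mod 272 = 73
Check: 73 mod 17 = 5 ✓, 73 mod 16 = 9 ✓

x ≡ 73 (mod 272)


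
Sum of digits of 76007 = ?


7 + 6 + 0 + 0 + 7 = 20


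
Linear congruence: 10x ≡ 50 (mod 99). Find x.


GCD(10, 99) = 1, unique solution
a^(-1) mod 99 = 10
x = 10 * 50 mod 99 = 5

x ≡ 5 (mod 99)


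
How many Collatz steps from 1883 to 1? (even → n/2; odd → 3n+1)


1883 → 5650 → 2825 → 8476 → 4238 → 2119 → 6358 → 3179 → 9538 → 4769 → 14308 → 7154 → 3577 → 10732 → 5366 → 2683 → 8050 → 4025 → 12076 → 6038 → 3019 → 9058 → 4529 → 13588 → 6794 → 3397 → 10192 → 5096 → 2548 → 1274 → 637 → 1912 → 956 → 478 → 239 → 718 → 359 → 1078 → 539 → 1618 → 809 → 2428 → 1214 → 607 → 1822 → 911 → 2734 → 1367 → 4102 → 2051 → 6154 → 3077 → 9232 → 4616 → 2308 → 1154 → 577 → 1732 → 866 → 433 → 1300 → 650 → 325 → 976 → 488 → 244 → 122 → 61 → 184 → 92 → 46 → 23 → 70 → 35 → 106 → 53 → 160 → 80 → 40 → 20 → 10 → 5 → 16 → 8 → 4 → 2 → 1
Total steps = 86

86 steps


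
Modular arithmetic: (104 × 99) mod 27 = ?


104 × 99 = 10296
10296 mod 27 = 9


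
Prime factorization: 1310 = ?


1310 / 2 = 655
655 / 5 = 131
131 / 131 = 1
1310 = 2 × 5 × 131


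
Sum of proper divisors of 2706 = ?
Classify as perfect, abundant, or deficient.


Proper divisors: 1, 2, 3, 6, 11, 22, 33, 41, 66, 82, 123, 246, 451, 902, 1353
Sum = 1 + 2 + 3 + 6 + 11 + 22 + 33 + 41 + 66 + 82 + 123 + 246 + 451 + 902 + 1353 = 3342
3342 > 2706 → abundant

s(2706) = 3342 (abundant)


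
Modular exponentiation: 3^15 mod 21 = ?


3^1 mod 21 = 3
3^2 mod 21 = 9
3^3 mod 21 = 6
3^4 mod 21 = 18
3^5 mod 21 = 12
3^6 mod 21 = 15
3^7 mod 21 = 3
3^8 mod 21 = 9
3^9 mod 21 = 6
3^10 mod 21 = 18
3^11 mod 21 = 12
3^12 mod 21 = 15
3^13 mod 21 = 3
3^14 mod 21 = 9
3^15 mod 21 = 6


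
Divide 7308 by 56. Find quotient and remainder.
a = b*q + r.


7308 = 56 * 130 + 28
Check: 7280 + 28 = 7308

q = 130, r = 28


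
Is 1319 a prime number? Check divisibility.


Check divisors up to sqrt(1319) = 36.3180
No divisors found.
1319 is prime.

Yes, 1319 is prime


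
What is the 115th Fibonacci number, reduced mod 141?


F(k) mod 141 for k=1..115:
1, 1, 2, 3, 5, 8, 13, 21, 34, 55, 89, 3, 92, 95, 46, 0, 46, 46, 92, 138, 89, 86, 34, 120, 13, 133, 5, 138, 2, 140, 1, 0, 1, 1, 2, 3, 5, 8, 13, 21, 34, 55, 89, 3, 92, 95, 46, 0, 46, 46, 92, 138, 89, 86, 34, 120, 13, 133, 5, 138, 2, 140, 1, 0, 1, 1, 2, 3, 5, 8, 13, 21, 34, 55, 89, 3, 92, 95, 46, 0, 46, 46, 92, 138, 89, 86, 34, 120, 13, 133, 5, 138, 2, 140, 1, 0, 1, 1, 2, 3, 5, 8, 13, 21, 34, 55, 89, 3, 92, 95, 46, 0, 46, 46, 92
F(115) mod 141 = 92


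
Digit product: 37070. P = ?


3 × 7 × 0 × 7 × 0 = 0


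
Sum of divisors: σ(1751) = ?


Divisors of 1751: 1, 17, 103, 1751
Sum = 1 + 17 + 103 + 1751 = 1872

σ(1751) = 1872


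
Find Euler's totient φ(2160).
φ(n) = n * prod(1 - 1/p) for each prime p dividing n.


2160 = 2^4 × 3^3 × 5
Prime factors: 2, 3, 5
φ(2160) = 2160 × (1-1/2) × (1-1/3) × (1-1/5)
= 2160 × 1/2 × 2/3 × 4/5 = 576

φ(2160) = 576


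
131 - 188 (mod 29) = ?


131 - 188 = -57
-57 mod 29 = 1


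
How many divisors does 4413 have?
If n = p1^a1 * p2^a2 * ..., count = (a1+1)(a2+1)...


4413 = 3^1 × 1471^1
d(4413) = (1+1) × (1+1) = 4

4 divisors


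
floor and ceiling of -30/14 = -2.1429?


-30/14 = -2.1429
floor = -3
ceil = -2

floor = -3, ceil = -2


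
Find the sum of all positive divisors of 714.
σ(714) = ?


Divisors of 714: 1, 2, 3, 6, 7, 14, 17, 21, 34, 42, 51, 102, 119, 238, 357, 714
Sum = 1 + 2 + 3 + 6 + 7 + 14 + 17 + 21 + 34 + 42 + 51 + 102 + 119 + 238 + 357 + 714 = 1728

σ(714) = 1728


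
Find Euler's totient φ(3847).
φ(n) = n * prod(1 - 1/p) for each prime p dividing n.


3847 = 3847
Prime factors: 3847
φ(3847) = 3847 × (1-1/3847)
= 3847 × 3846/3847 = 3846

φ(3847) = 3846


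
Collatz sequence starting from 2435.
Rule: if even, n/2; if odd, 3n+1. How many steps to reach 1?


2435 → 7306 → 3653 → 10960 → 5480 → 2740 → 1370 → 685 → 2056 → 1028 → 514 → 257 → 772 → 386 → 193 → 580 → 290 → 145 → 436 → 218 → 109 → 328 → 164 → 82 → 41 → 124 → 62 → 31 → 94 → 47 → 142 → 71 → 214 → 107 → 322 → 161 → 484 → 242 → 121 → 364 → 182 → 91 → 274 → 137 → 412 → 206 → 103 → 310 → 155 → 466 → 233 → 700 → 350 → 175 → 526 → 263 → 790 → 395 → 1186 → 593 → 1780 → 890 → 445 → 1336 → 668 → 334 → 167 → 502 → 251 → 754 → 377 → 1132 → 566 → 283 → 850 → 425 → 1276 → 638 → 319 → 958 → 479 → 1438 → 719 → 2158 → 1079 → 3238 → 1619 → 4858 → 2429 → 7288 → 3644 → 1822 → 911 → 2734 → 1367 → 4102 → 2051 → 6154 → 3077 → 9232 → 4616 → 2308 → 1154 → 577 → 1732 → 866 → 433 → 1300 → 650 → 325 → 976 → 488 → 244 → 122 → 61 → 184 → 92 → 46 → 23 → 70 → 35 → 106 → 53 → 160 → 80 → 40 → 20 → 10 → 5 → 16 → 8 → 4 → 2 → 1
Total steps = 133

133 steps


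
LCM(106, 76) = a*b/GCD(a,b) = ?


GCD(106, 76) = 2
LCM = 106*76/2 = 8056/2 = 4028

LCM = 4028


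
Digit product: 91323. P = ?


9 × 1 × 3 × 2 × 3 = 162


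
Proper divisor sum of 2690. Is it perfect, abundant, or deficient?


Proper divisors: 1, 2, 5, 10, 269, 538, 1345
Sum = 1 + 2 + 5 + 10 + 269 + 538 + 1345 = 2170
2170 < 2690 → deficient

s(2690) = 2170 (deficient)


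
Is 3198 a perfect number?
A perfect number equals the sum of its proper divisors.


Proper divisors of 3198: 1, 2, 3, 6, 13, 26, 39, 41, 78, 82, 123, 246, 533, 1066, 1599
Sum = 1 + 2 + 3 + 6 + 13 + 26 + 39 + 41 + 78 + 82 + 123 + 246 + 533 + 1066 + 1599 = 3858

No, 3198 is not perfect (3858 ≠ 3198)


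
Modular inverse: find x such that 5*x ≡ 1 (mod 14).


Use the extended Euclidean algorithm on (14, 5); each row r = 14*s + 5*t:
r=14, s=1, t=0
r=5, s=0, t=1
q=2: r=4, s=1, t=-2   [14*(1) + 5*(-2) = 4]
q=1: r=1, s=-1, t=3   [14*(-1) + 5*(3) = 1]
q=4: r=0, s=5, t=-14   [14*(5) + 5*(-14) = 0]
GCD = 1 with t = 3, so 5*(3) ≡ 1 (mod 14)
Inverse = 3 mod 14 = 3
Check: 5 * 3 = 15 ≡ 1 (mod 14)

5^(-1) ≡ 3 (mod 14)


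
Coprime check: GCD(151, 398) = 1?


Euclidean algorithm:
398 = 2 * 151 + 96
151 = 1 * 96 + 55
96 = 1 * 55 + 41
55 = 1 * 41 + 14
41 = 2 * 14 + 13
14 = 1 * 13 + 1
13 = 13 * 1 + 0
GCD(151, 398) = 1

Yes, coprime (GCD = 1)


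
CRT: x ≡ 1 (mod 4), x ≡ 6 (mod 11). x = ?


M = 4*11 = 44
M1 = M/4 = 11, M2 = M/11 = 4
M1^(-1) mod 4 = 3, M2^(-1) mod 11 = 3
x = 1*11*3 + 6*4*3 = 105
105 mod 44 = 17
Check: 17 mod 4 = 1 ✓, 17 mod 11 = 6 ✓

x ≡ 17 (mod 44)


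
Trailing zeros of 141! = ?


floor(141/5) = 28
floor(141/25) = 5
floor(141/125) = 1
Total = 34

34 trailing zeros


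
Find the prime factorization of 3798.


3798 / 2 = 1899
1899 / 3 = 633
633 / 3 = 211
211 / 211 = 1
3798 = 2 × 3^2 × 211


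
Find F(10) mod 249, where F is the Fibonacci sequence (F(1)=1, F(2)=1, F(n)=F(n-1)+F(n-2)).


F(k) mod 249 for k=1..10:
1, 1, 2, 3, 5, 8, 13, 21, 34, 55
F(10) mod 249 = 55


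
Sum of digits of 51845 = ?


5 + 1 + 8 + 4 + 5 = 23


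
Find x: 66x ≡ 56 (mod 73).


GCD(66, 73) = 1, unique solution
a^(-1) mod 73 = 52
x = 52 * 56 mod 73 = 65

x ≡ 65 (mod 73)


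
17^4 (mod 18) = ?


17^1 mod 18 = 17
17^2 mod 18 = 1
17^3 mod 18 = 17
17^4 mod 18 = 1


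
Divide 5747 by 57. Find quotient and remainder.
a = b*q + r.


5747 = 57 * 100 + 47
Check: 5700 + 47 = 5747

q = 100, r = 47


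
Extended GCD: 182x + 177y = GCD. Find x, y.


Tabular extended Euclidean (each row: r = 182*s + 177*t):
r=182, s=1, t=0
r=177, s=0, t=1
q=1: r=5, s=1, t=-1   [182*(1) + 177*(-1) = 5]
q=35: r=2, s=-35, t=36   [182*(-35) + 177*(36) = 2]
q=2: r=1, s=71, t=-73   [182*(71) + 177*(-73) = 1]
q=2: r=0, s=-177, t=182   [182*(-177) + 177*(182) = 0]
GCD = 1; from the row with r=1: x=71, y=-73
Check: 182*(71) + 177*(-73) = 12922 - 12921 = 1

GCD = 1, x = 71, y = -73


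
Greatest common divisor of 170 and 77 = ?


170 = 2 * 77 + 16
77 = 4 * 16 + 13
16 = 1 * 13 + 3
13 = 4 * 3 + 1
3 = 3 * 1 + 0
GCD = 1


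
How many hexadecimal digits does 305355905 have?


305355905 in base 16 = 12335C81
Number of digits = 8

8 digits (base 16)


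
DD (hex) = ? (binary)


DD (base 16) = 221 (decimal)
221 (decimal) = 11011101 (base 2)


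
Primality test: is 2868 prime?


2868 / 2 = 1434 (exact division)
2868 is NOT prime.

No, 2868 is not prime


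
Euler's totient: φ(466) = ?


466 = 2 × 233
Prime factors: 2, 233
φ(466) = 466 × (1-1/2) × (1-1/233)
= 466 × 1/2 × 232/233 = 232

φ(466) = 232


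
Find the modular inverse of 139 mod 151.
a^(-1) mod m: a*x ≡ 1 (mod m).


Use the extended Euclidean algorithm on (151, 139); each row r = 151*s + 139*t:
r=151, s=1, t=0
r=139, s=0, t=1
q=1: r=12, s=1, t=-1   [151*(1) + 139*(-1) = 12]
q=11: r=7, s=-11, t=12   [151*(-11) + 139*(12) = 7]
q=1: r=5, s=12, t=-13   [151*(12) + 139*(-13) = 5]
q=1: r=2, s=-23, t=25   [151*(-23) + 139*(25) = 2]
q=2: r=1, s=58, t=-63   [151*(58) + 139*(-63) = 1]
q=2: r=0, s=-139, t=151   [151*(-139) + 139*(151) = 0]
GCD = 1 with t = -63, so 139*(-63) ≡ 1 (mod 151)
Inverse = -63 mod 151 = 88
Check: 139 * 88 = 12232 ≡ 1 (mod 151)

139^(-1) ≡ 88 (mod 151)


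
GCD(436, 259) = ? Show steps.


436 = 1 * 259 + 177
259 = 1 * 177 + 82
177 = 2 * 82 + 13
82 = 6 * 13 + 4
13 = 3 * 4 + 1
4 = 4 * 1 + 0
GCD = 1


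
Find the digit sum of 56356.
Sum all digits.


5 + 6 + 3 + 5 + 6 = 25


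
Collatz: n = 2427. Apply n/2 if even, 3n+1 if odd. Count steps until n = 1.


2427 → 7282 → 3641 → 10924 → 5462 → 2731 → 8194 → 4097 → 12292 → 6146 → 3073 → 9220 → 4610 → 2305 → 6916 → 3458 → 1729 → 5188 → 2594 → 1297 → 3892 → 1946 → 973 → 2920 → 1460 → 730 → 365 → 1096 → 548 → 274 → 137 → 412 → 206 → 103 → 310 → 155 → 466 → 233 → 700 → 350 → 175 → 526 → 263 → 790 → 395 → 1186 → 593 → 1780 → 890 → 445 → 1336 → 668 → 334 → 167 → 502 → 251 → 754 → 377 → 1132 → 566 → 283 → 850 → 425 → 1276 → 638 → 319 → 958 → 479 → 1438 → 719 → 2158 → 1079 → 3238 → 1619 → 4858 → 2429 → 7288 → 3644 → 1822 → 911 → 2734 → 1367 → 4102 → 2051 → 6154 → 3077 → 9232 → 4616 → 2308 → 1154 → 577 → 1732 → 866 → 433 → 1300 → 650 → 325 → 976 → 488 → 244 → 122 → 61 → 184 → 92 → 46 → 23 → 70 → 35 → 106 → 53 → 160 → 80 → 40 → 20 → 10 → 5 → 16 → 8 → 4 → 2 → 1
Total steps = 120

120 steps


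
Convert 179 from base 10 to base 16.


179 (base 10) = 179 (decimal)
179 (decimal) = B3 (base 16)


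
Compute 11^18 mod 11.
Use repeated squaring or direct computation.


11^1 mod 11 = 0
11^2 mod 11 = 0
11^3 mod 11 = 0
11^4 mod 11 = 0
11^5 mod 11 = 0
11^6 mod 11 = 0
11^7 mod 11 = 0
11^8 mod 11 = 0
11^9 mod 11 = 0
11^10 mod 11 = 0
11^11 mod 11 = 0
11^12 mod 11 = 0
11^13 mod 11 = 0
11^14 mod 11 = 0
11^15 mod 11 = 0
11^16 mod 11 = 0
11^17 mod 11 = 0
11^18 mod 11 = 0


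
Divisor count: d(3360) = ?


3360 = 2^5 × 3^1 × 5^1 × 7^1
d(3360) = (5+1) × (1+1) × (1+1) × (1+1) = 48

48 divisors


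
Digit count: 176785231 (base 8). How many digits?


176785231 in base 8 = 1242303517
Number of digits = 10

10 digits (base 8)


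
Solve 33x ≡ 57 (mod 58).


GCD(33, 58) = 1, unique solution
a^(-1) mod 58 = 51
x = 51 * 57 mod 58 = 7

x ≡ 7 (mod 58)


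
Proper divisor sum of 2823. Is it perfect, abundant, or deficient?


Proper divisors: 1, 3, 941
Sum = 1 + 3 + 941 = 945
945 < 2823 → deficient

s(2823) = 945 (deficient)


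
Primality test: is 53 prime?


Check divisors up to sqrt(53) = 7.2801
No divisors found.
53 is prime.

Yes, 53 is prime


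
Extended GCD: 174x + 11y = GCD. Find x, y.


Tabular extended Euclidean (each row: r = 174*s + 11*t):
r=174, s=1, t=0
r=11, s=0, t=1
q=15: r=9, s=1, t=-15   [174*(1) + 11*(-15) = 9]
q=1: r=2, s=-1, t=16   [174*(-1) + 11*(16) = 2]
q=4: r=1, s=5, t=-79   [174*(5) + 11*(-79) = 1]
q=2: r=0, s=-11, t=174   [174*(-11) + 11*(174) = 0]
GCD = 1; from the row with r=1: x=5, y=-79
Check: 174*(5) + 11*(-79) = 870 - 869 = 1

GCD = 1, x = 5, y = -79


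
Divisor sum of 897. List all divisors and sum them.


Divisors of 897: 1, 3, 13, 23, 39, 69, 299, 897
Sum = 1 + 3 + 13 + 23 + 39 + 69 + 299 + 897 = 1344

σ(897) = 1344


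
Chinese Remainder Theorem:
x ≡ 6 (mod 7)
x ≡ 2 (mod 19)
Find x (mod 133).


M = 7*19 = 133
M1 = M/7 = 19, M2 = M/19 = 7
M1^(-1) mod 7 = 3, M2^(-1) mod 19 = 11
x = 6*19*3 + 2*7*11 = 496
496 mod 133 = 97
Check: 97 mod 7 = 6 ✓, 97 mod 19 = 2 ✓

x ≡ 97 (mod 133)


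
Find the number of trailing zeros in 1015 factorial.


floor(1015/5) = 203
floor(1015/25) = 40
floor(1015/125) = 8
floor(1015/625) = 1
Total = 252

252 trailing zeros


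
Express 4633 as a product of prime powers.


4633 / 41 = 113
113 / 113 = 1
4633 = 41 × 113


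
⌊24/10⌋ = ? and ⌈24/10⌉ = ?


24/10 = 2.4000
floor = 2
ceil = 3

floor = 2, ceil = 3


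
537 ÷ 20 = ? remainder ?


537 = 20 * 26 + 17
Check: 520 + 17 = 537

q = 26, r = 17


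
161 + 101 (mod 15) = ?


161 + 101 = 262
262 mod 15 = 7


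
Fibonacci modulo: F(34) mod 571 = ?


F(k) mod 571 for k=1..34:
1, 1, 2, 3, 5, 8, 13, 21, 34, 55, 89, 144, 233, 377, 39, 416, 455, 300, 184, 484, 97, 10, 107, 117, 224, 341, 565, 335, 329, 93, 422, 515, 366, 310
F(34) mod 571 = 310


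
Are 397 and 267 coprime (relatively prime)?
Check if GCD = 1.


Euclidean algorithm:
397 = 1 * 267 + 130
267 = 2 * 130 + 7
130 = 18 * 7 + 4
7 = 1 * 4 + 3
4 = 1 * 3 + 1
3 = 3 * 1 + 0
GCD(397, 267) = 1

Yes, coprime (GCD = 1)


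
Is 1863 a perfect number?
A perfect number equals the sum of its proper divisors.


Proper divisors of 1863: 1, 3, 9, 23, 27, 69, 81, 207, 621
Sum = 1 + 3 + 9 + 23 + 27 + 69 + 81 + 207 + 621 = 1041

No, 1863 is not perfect (1041 ≠ 1863)


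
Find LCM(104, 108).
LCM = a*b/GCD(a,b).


GCD(104, 108) = 4
LCM = 104*108/4 = 11232/4 = 2808

LCM = 2808


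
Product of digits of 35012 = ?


3 × 5 × 0 × 1 × 2 = 0


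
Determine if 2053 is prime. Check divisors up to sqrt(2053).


Check divisors up to sqrt(2053) = 45.3100
No divisors found.
2053 is prime.

Yes, 2053 is prime


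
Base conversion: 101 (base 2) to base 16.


101 (base 2) = 5 (decimal)
5 (decimal) = 5 (base 16)


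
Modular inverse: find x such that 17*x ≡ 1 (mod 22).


Use the extended Euclidean algorithm on (22, 17); each row r = 22*s + 17*t:
r=22, s=1, t=0
r=17, s=0, t=1
q=1: r=5, s=1, t=-1   [22*(1) + 17*(-1) = 5]
q=3: r=2, s=-3, t=4   [22*(-3) + 17*(4) = 2]
q=2: r=1, s=7, t=-9   [22*(7) + 17*(-9) = 1]
q=2: r=0, s=-17, t=22   [22*(-17) + 17*(22) = 0]
GCD = 1 with t = -9, so 17*(-9) ≡ 1 (mod 22)
Inverse = -9 mod 22 = 13
Check: 17 * 13 = 221 ≡ 1 (mod 22)

17^(-1) ≡ 13 (mod 22)


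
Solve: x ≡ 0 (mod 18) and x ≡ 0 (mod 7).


M = 18*7 = 126
M1 = M/18 = 7, M2 = M/7 = 18
M1^(-1) mod 18 = 13, M2^(-1) mod 7 = 2
x = 0*7*13 + 0*18*2 = 0
0 mod 126 = 0
Check: 0 mod 18 = 0 ✓, 0 mod 7 = 0 ✓

x ≡ 0 (mod 126)


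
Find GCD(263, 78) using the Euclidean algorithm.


263 = 3 * 78 + 29
78 = 2 * 29 + 20
29 = 1 * 20 + 9
20 = 2 * 9 + 2
9 = 4 * 2 + 1
2 = 2 * 1 + 0
GCD = 1


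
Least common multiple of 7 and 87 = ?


GCD(7, 87) = 1
LCM = 7*87/1 = 609/1 = 609

LCM = 609


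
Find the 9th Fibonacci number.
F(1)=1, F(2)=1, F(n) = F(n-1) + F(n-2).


Sequence: 1, 1, 2, 3, 5, 8, 13, 21, 34
F(9) = 34


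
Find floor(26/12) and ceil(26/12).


26/12 = 2.1667
floor = 2
ceil = 3

floor = 2, ceil = 3


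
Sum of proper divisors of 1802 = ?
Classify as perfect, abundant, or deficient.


Proper divisors: 1, 2, 17, 34, 53, 106, 901
Sum = 1 + 2 + 17 + 34 + 53 + 106 + 901 = 1114
1114 < 1802 → deficient

s(1802) = 1114 (deficient)


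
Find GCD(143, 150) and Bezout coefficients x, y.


Tabular extended Euclidean (each row: r = 143*s + 150*t):
r=143, s=1, t=0
r=150, s=0, t=1
q=0: r=143, s=1, t=0   [143*(1) + 150*(0) = 143]
q=1: r=7, s=-1, t=1   [143*(-1) + 150*(1) = 7]
q=20: r=3, s=21, t=-20   [143*(21) + 150*(-20) = 3]
q=2: r=1, s=-43, t=41   [143*(-43) + 150*(41) = 1]
q=3: r=0, s=150, t=-143   [143*(150) + 150*(-143) = 0]
GCD = 1; from the row with r=1: x=-43, y=41
Check: 143*(-43) + 150*(41) = -6149 + 6150 = 1

GCD = 1, x = -43, y = 41


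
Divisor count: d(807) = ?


807 = 3^1 × 269^1
d(807) = (1+1) × (1+1) = 4

4 divisors


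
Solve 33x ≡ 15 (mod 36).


GCD(33, 36) = 3 divides 15
Divide: 11x ≡ 5 (mod 12)
x ≡ 7 (mod 12)


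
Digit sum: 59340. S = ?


5 + 9 + 3 + 4 + 0 = 21


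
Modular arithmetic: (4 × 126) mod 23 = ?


4 × 126 = 504
504 mod 23 = 21


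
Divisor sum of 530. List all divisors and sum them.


Divisors of 530: 1, 2, 5, 10, 53, 106, 265, 530
Sum = 1 + 2 + 5 + 10 + 53 + 106 + 265 + 530 = 972

σ(530) = 972


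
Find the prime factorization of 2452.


2452 / 2 = 1226
1226 / 2 = 613
613 / 613 = 1
2452 = 2^2 × 613


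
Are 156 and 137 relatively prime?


Euclidean algorithm:
156 = 1 * 137 + 19
137 = 7 * 19 + 4
19 = 4 * 4 + 3
4 = 1 * 3 + 1
3 = 3 * 1 + 0
GCD(156, 137) = 1

Yes, coprime (GCD = 1)


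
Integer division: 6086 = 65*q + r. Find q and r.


6086 = 65 * 93 + 41
Check: 6045 + 41 = 6086

q = 93, r = 41


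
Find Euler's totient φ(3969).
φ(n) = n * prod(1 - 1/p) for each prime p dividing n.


3969 = 3^4 × 7^2
Prime factors: 3, 7
φ(3969) = 3969 × (1-1/3) × (1-1/7)
= 3969 × 2/3 × 6/7 = 2268

φ(3969) = 2268


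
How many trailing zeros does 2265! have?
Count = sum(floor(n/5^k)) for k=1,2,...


floor(2265/5) = 453
floor(2265/25) = 90
floor(2265/125) = 18
floor(2265/625) = 3
Total = 564

564 trailing zeros


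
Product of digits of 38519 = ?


3 × 8 × 5 × 1 × 9 = 1080


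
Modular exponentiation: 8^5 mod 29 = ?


8^1 mod 29 = 8
8^2 mod 29 = 6
8^3 mod 29 = 19
8^4 mod 29 = 7
8^5 mod 29 = 27


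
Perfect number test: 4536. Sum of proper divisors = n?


Proper divisors of 4536: 1, 2, 3, 4, 6, 7, 8, 9, 12, 14, 18, 21, 24, 27, 28, 36, 42, 54, 56, 63, 72, 81, 84, 108, 126, 162, 168, 189, 216, 252, 324, 378, 504, 567, 648, 756, 1134, 1512, 2268
Sum = 1 + 2 + 3 + 4 + 6 + 7 + 8 + 9 + 12 + 14 + 18 + 21 + 24 + 27 + 28 + 36 + 42 + 54 + 56 + 63 + 72 + 81 + 84 + 108 + 126 + 162 + 168 + 189 + 216 + 252 + 324 + 378 + 504 + 567 + 648 + 756 + 1134 + 1512 + 2268 = 9984

No, 4536 is not perfect (9984 ≠ 4536)
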